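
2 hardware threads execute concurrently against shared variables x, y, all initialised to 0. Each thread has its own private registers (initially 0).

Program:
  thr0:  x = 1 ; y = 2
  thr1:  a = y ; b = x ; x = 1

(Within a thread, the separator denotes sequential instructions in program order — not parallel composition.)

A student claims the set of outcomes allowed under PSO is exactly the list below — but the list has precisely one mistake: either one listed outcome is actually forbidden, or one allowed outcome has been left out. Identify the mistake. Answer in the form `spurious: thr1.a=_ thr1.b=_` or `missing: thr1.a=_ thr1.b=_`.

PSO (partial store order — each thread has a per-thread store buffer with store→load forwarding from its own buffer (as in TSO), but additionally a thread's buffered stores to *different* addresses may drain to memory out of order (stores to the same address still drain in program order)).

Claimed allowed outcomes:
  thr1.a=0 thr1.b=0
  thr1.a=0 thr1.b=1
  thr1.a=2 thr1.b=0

outcome vector order: (thr1.a,thr1.b)
PSO: 4 outcomes — {00, 01, 20, 21}
PSO∖claimed = {21}

missing: thr1.a=2 thr1.b=1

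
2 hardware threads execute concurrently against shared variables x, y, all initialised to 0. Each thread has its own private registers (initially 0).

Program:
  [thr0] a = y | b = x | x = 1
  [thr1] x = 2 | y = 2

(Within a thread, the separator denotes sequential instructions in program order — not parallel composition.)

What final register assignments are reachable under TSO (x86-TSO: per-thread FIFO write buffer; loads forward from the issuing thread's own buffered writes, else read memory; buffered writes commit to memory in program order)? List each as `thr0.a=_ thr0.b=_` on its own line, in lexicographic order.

outcome vector order: (thr0.a,thr0.b)
|TSO outcomes| = 3

thr0.a=0 thr0.b=0
thr0.a=0 thr0.b=2
thr0.a=2 thr0.b=2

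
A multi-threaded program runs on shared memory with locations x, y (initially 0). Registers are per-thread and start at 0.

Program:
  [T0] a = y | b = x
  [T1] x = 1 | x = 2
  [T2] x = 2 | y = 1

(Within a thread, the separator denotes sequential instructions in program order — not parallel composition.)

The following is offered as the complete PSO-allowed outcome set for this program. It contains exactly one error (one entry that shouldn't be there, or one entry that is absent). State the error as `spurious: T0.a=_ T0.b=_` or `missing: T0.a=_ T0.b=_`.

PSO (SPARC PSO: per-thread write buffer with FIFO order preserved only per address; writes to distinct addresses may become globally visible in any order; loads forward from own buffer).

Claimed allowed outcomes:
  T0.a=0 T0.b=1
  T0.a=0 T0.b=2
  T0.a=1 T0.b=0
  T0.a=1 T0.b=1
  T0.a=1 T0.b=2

missing: T0.a=0 T0.b=0

outcome vector order: (T0.a,T0.b)
PSO: 6 outcomes — {(0,0); (0,1); (0,2); (1,0); (1,1); (1,2)}
PSO∖claimed = {(0,0)}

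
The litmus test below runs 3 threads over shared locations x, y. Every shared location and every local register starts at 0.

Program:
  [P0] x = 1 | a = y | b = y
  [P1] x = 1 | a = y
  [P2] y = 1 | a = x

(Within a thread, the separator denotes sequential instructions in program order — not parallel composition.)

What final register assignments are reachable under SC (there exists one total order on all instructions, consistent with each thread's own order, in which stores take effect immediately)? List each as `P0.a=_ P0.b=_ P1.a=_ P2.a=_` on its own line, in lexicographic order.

outcome vector order: (P0.a,P0.b,P1.a,P2.a)
|SC outcomes| = 7

P0.a=0 P0.b=0 P1.a=0 P2.a=1
P0.a=0 P0.b=0 P1.a=1 P2.a=1
P0.a=0 P0.b=1 P1.a=0 P2.a=1
P0.a=0 P0.b=1 P1.a=1 P2.a=1
P0.a=1 P0.b=1 P1.a=0 P2.a=1
P0.a=1 P0.b=1 P1.a=1 P2.a=0
P0.a=1 P0.b=1 P1.a=1 P2.a=1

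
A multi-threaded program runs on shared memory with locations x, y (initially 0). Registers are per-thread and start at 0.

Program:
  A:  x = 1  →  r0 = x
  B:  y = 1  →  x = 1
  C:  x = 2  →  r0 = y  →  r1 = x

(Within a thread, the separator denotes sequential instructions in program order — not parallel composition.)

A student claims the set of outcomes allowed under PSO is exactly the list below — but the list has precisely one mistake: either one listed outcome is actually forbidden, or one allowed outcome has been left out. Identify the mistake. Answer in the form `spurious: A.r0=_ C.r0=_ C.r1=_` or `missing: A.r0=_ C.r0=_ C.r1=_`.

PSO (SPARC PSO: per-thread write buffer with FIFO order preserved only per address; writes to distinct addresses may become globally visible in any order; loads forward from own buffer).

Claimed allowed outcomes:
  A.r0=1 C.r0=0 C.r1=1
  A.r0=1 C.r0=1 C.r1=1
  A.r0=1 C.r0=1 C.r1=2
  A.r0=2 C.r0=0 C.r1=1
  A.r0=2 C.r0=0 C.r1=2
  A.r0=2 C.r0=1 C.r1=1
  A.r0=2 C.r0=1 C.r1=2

missing: A.r0=1 C.r0=0 C.r1=2

outcome vector order: (A.r0,C.r0,C.r1)
PSO (8): <1 0 1>, <1 0 2>, <1 1 1>, <1 1 2>, <2 0 1>, <2 0 2>, <2 1 1>, <2 1 2>
PSO∖claimed = {<1 0 2>}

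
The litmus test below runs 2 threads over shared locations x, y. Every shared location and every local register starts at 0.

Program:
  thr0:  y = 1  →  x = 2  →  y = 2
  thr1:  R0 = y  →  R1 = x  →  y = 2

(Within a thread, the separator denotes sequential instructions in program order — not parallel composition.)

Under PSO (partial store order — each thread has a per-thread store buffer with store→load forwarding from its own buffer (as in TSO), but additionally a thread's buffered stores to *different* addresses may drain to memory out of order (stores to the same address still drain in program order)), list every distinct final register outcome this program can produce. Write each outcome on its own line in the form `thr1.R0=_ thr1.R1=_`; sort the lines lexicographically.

outcome vector order: (thr1.R0,thr1.R1)
|PSO outcomes| = 6

thr1.R0=0 thr1.R1=0
thr1.R0=0 thr1.R1=2
thr1.R0=1 thr1.R1=0
thr1.R0=1 thr1.R1=2
thr1.R0=2 thr1.R1=0
thr1.R0=2 thr1.R1=2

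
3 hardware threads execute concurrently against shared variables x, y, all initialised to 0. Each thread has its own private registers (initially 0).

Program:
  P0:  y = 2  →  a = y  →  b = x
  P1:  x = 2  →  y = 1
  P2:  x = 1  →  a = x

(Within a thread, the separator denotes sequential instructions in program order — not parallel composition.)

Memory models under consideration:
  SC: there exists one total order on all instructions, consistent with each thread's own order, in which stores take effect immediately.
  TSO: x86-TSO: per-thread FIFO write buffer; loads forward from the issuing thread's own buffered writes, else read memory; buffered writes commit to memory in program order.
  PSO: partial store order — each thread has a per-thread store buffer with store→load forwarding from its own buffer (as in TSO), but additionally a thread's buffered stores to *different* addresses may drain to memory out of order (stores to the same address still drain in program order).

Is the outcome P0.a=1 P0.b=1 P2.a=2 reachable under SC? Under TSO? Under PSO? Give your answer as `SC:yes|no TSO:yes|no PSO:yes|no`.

SC:no TSO:no PSO:yes

outcome vector order: (P0.a,P0.b,P2.a)
SC: 9 outcomes — {111 121 122 201 202 211 212 221 222}
TSO: 9 outcomes — {111 121 122 201 202 211 212 221 222}
PSO: 12 outcomes — {101 102 111 112 121 122 201 202 211 212 221 222}
target 112 ∈ {PSO}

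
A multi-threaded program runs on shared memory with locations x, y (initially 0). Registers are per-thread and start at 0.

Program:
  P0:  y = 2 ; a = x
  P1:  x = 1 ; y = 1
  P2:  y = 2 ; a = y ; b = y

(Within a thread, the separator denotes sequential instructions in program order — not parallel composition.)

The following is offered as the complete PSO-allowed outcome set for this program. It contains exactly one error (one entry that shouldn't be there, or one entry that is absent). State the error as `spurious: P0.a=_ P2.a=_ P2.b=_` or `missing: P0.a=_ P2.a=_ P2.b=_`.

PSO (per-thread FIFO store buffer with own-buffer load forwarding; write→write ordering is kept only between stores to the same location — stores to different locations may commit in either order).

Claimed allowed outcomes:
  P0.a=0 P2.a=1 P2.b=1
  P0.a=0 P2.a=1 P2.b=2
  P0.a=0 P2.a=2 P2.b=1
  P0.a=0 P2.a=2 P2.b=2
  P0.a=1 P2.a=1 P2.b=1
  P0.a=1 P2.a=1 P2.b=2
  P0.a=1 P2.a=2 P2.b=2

outcome vector order: (P0.a,P2.a,P2.b)
PSO: 8 outcomes — {011 012 021 022 111 112 121 122}
PSO∖claimed = {121}

missing: P0.a=1 P2.a=2 P2.b=1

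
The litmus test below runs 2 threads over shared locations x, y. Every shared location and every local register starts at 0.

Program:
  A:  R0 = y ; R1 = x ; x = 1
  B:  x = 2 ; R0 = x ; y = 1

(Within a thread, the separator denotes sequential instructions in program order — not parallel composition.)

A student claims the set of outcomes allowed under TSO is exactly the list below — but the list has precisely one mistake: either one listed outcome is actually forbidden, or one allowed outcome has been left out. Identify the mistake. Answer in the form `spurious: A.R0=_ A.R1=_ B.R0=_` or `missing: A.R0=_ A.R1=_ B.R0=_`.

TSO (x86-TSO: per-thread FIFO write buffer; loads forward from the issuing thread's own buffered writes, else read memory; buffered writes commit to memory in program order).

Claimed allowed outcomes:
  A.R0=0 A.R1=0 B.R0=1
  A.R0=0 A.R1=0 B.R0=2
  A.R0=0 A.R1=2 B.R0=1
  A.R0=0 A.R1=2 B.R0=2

outcome vector order: (A.R0,A.R1,B.R0)
TSO: 5 outcomes — {(0,0,1), (0,0,2), (0,2,1), (0,2,2), (1,2,2)}
TSO∖claimed = {(1,2,2)}

missing: A.R0=1 A.R1=2 B.R0=2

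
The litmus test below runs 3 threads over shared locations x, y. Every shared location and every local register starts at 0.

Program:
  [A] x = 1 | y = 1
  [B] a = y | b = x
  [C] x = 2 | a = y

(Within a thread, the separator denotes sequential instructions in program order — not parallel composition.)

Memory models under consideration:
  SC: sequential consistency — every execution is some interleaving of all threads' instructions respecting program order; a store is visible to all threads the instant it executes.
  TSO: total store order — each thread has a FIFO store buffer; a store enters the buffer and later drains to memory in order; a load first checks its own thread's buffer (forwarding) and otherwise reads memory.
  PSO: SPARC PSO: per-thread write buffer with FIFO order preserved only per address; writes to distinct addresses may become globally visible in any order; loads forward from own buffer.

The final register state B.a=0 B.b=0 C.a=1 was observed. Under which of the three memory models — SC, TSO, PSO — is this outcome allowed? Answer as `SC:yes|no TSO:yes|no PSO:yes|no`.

SC:yes TSO:yes PSO:yes

outcome vector order: (B.a,B.b,C.a)
under SC → (0,0,0) (0,0,1) (0,1,0) (0,1,1) (0,2,0) (0,2,1) (1,1,0) (1,1,1) (1,2,0) (1,2,1)
under TSO → (0,0,0) (0,0,1) (0,1,0) (0,1,1) (0,2,0) (0,2,1) (1,1,0) (1,1,1) (1,2,0) (1,2,1)
under PSO → (0,0,0) (0,0,1) (0,1,0) (0,1,1) (0,2,0) (0,2,1) (1,0,0) (1,0,1) (1,1,0) (1,1,1) (1,2,0) (1,2,1)
target (0,0,1) ∈ {SC,TSO,PSO}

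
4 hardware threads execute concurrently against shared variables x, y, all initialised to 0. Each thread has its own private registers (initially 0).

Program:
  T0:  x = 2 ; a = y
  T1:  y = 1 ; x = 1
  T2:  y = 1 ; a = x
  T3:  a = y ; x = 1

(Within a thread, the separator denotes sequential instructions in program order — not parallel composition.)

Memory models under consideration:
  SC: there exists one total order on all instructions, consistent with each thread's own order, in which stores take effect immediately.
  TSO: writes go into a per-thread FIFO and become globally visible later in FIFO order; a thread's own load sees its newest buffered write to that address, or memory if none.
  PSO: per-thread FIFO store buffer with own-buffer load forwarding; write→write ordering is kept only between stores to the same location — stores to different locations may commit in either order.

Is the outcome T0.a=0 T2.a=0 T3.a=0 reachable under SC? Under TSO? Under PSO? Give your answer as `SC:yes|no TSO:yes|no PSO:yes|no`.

outcome vector order: (T0.a,T2.a,T3.a)
[SC] allowed = {010 011 020 021 100 101 110 111 120 121}
[TSO] allowed = {000 001 010 011 020 021 100 101 110 111 120 121}
[PSO] allowed = {000 001 010 011 020 021 100 101 110 111 120 121}
target 000 ∈ {TSO,PSO}

SC:no TSO:yes PSO:yes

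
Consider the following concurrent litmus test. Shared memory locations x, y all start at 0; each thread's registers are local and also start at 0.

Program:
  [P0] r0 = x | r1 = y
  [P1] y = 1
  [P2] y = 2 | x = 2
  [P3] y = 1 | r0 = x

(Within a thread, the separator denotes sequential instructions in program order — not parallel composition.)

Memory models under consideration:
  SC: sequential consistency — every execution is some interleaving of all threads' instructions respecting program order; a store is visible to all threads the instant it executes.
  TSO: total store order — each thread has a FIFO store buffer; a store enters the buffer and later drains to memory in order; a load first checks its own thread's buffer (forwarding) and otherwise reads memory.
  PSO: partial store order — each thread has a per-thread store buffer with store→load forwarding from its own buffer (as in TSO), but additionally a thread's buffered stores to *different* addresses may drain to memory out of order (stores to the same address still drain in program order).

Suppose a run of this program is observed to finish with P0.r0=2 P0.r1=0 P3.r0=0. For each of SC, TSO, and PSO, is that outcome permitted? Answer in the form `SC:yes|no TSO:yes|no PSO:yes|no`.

outcome vector order: (P0.r0,P0.r1,P3.r0)
under SC → (0,0,0), (0,0,2), (0,1,0), (0,1,2), (0,2,0), (0,2,2), (2,1,0), (2,1,2), (2,2,0), (2,2,2)
under TSO → (0,0,0), (0,0,2), (0,1,0), (0,1,2), (0,2,0), (0,2,2), (2,1,0), (2,1,2), (2,2,0), (2,2,2)
under PSO → (0,0,0), (0,0,2), (0,1,0), (0,1,2), (0,2,0), (0,2,2), (2,0,0), (2,0,2), (2,1,0), (2,1,2), (2,2,0), (2,2,2)
target (2,0,0) ∈ {PSO}

SC:no TSO:no PSO:yes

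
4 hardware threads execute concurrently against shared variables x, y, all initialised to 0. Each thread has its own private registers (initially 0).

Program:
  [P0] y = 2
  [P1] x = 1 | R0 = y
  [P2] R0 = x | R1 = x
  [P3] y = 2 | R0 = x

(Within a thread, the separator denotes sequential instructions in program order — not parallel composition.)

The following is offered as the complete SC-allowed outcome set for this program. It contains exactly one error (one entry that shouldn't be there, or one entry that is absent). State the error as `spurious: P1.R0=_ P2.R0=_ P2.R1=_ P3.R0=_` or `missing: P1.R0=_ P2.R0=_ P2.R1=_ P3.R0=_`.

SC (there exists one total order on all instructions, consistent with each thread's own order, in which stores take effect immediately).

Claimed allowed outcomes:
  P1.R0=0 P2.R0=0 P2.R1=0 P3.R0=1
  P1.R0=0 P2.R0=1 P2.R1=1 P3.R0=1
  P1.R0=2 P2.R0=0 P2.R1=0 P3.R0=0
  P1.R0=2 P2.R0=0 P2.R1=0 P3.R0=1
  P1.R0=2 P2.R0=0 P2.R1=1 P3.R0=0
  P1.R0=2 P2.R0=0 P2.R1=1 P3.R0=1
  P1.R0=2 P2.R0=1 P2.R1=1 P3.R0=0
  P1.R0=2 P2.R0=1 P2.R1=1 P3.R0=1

outcome vector order: (P1.R0,P2.R0,P2.R1,P3.R0)
SC: 9 outcomes — {0/0/0/1 0/0/1/1 0/1/1/1 2/0/0/0 2/0/0/1 2/0/1/0 2/0/1/1 2/1/1/0 2/1/1/1}
SC∖claimed = {0/0/1/1}

missing: P1.R0=0 P2.R0=0 P2.R1=1 P3.R0=1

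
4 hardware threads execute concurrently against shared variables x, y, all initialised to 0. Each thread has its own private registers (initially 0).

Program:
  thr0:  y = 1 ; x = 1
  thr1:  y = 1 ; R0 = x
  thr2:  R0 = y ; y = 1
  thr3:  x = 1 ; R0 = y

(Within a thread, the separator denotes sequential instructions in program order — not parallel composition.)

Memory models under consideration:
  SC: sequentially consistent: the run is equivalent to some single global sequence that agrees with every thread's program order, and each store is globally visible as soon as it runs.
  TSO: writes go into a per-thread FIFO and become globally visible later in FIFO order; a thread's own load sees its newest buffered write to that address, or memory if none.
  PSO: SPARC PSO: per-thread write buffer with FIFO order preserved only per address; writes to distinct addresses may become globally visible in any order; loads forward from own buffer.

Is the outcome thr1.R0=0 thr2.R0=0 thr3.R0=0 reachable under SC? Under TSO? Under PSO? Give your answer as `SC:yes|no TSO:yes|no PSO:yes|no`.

outcome vector order: (thr1.R0,thr2.R0,thr3.R0)
under SC → 0/0/1; 0/1/1; 1/0/0; 1/0/1; 1/1/0; 1/1/1
under TSO → 0/0/0; 0/0/1; 0/1/0; 0/1/1; 1/0/0; 1/0/1; 1/1/0; 1/1/1
under PSO → 0/0/0; 0/0/1; 0/1/0; 0/1/1; 1/0/0; 1/0/1; 1/1/0; 1/1/1
target 0/0/0 ∈ {TSO,PSO}

SC:no TSO:yes PSO:yes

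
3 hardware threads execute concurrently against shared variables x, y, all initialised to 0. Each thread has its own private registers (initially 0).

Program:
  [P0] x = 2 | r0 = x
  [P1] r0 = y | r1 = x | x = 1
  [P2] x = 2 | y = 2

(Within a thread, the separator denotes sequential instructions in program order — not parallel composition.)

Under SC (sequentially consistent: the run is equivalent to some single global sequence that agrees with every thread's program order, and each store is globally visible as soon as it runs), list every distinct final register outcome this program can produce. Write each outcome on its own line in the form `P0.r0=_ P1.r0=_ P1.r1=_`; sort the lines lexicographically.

outcome vector order: (P0.r0,P1.r0,P1.r1)
|SC outcomes| = 6

P0.r0=1 P1.r0=0 P1.r1=0
P0.r0=1 P1.r0=0 P1.r1=2
P0.r0=1 P1.r0=2 P1.r1=2
P0.r0=2 P1.r0=0 P1.r1=0
P0.r0=2 P1.r0=0 P1.r1=2
P0.r0=2 P1.r0=2 P1.r1=2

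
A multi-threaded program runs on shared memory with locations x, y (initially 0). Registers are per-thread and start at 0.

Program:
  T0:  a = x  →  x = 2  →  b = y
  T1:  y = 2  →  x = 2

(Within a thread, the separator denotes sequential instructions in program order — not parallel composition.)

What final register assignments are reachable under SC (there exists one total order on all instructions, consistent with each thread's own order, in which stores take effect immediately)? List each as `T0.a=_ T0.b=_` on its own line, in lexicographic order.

T0.a=0 T0.b=0
T0.a=0 T0.b=2
T0.a=2 T0.b=2

outcome vector order: (T0.a,T0.b)
|SC outcomes| = 3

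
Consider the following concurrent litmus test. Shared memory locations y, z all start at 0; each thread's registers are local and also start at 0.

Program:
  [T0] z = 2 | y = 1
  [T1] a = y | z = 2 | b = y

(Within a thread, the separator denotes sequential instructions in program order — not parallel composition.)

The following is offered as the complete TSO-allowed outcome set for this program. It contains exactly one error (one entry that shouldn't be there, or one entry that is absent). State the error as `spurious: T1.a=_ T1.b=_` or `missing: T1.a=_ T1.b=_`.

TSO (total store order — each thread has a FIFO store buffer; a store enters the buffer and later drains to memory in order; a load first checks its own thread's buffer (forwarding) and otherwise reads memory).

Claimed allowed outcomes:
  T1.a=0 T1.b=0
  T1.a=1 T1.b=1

missing: T1.a=0 T1.b=1

outcome vector order: (T1.a,T1.b)
TSO: 3 outcomes — {0/0; 0/1; 1/1}
TSO∖claimed = {0/1}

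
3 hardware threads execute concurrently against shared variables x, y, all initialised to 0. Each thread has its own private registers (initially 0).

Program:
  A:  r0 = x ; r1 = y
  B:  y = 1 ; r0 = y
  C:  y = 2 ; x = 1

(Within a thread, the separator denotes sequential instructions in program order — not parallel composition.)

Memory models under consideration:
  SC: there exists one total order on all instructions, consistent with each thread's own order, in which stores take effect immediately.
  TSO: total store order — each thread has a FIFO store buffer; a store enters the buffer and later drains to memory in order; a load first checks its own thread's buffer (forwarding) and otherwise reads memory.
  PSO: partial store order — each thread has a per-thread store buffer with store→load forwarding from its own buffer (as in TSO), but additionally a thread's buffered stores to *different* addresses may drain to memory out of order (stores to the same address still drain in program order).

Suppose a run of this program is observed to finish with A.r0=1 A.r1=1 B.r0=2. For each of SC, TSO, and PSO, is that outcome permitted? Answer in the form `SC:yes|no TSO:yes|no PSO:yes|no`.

SC:no TSO:no PSO:yes

outcome vector order: (A.r0,A.r1,B.r0)
SC: 9 outcomes — {0/0/1; 0/0/2; 0/1/1; 0/1/2; 0/2/1; 0/2/2; 1/1/1; 1/2/1; 1/2/2}
TSO: 9 outcomes — {0/0/1; 0/0/2; 0/1/1; 0/1/2; 0/2/1; 0/2/2; 1/1/1; 1/2/1; 1/2/2}
PSO: 12 outcomes — {0/0/1; 0/0/2; 0/1/1; 0/1/2; 0/2/1; 0/2/2; 1/0/1; 1/0/2; 1/1/1; 1/1/2; 1/2/1; 1/2/2}
target 1/1/2 ∈ {PSO}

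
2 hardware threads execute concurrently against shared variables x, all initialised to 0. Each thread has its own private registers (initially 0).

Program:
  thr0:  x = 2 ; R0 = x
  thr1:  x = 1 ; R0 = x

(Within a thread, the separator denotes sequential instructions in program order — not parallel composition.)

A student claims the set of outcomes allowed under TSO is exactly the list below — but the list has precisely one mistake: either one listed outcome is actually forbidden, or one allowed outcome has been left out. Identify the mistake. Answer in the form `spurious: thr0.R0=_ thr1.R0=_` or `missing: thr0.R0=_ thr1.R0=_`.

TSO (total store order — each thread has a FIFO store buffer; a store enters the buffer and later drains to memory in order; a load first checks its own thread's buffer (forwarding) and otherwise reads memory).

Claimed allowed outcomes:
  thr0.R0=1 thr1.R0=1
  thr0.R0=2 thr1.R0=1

missing: thr0.R0=2 thr1.R0=2

outcome vector order: (thr0.R0,thr1.R0)
TSO (3): 11, 21, 22
TSO∖claimed = {22}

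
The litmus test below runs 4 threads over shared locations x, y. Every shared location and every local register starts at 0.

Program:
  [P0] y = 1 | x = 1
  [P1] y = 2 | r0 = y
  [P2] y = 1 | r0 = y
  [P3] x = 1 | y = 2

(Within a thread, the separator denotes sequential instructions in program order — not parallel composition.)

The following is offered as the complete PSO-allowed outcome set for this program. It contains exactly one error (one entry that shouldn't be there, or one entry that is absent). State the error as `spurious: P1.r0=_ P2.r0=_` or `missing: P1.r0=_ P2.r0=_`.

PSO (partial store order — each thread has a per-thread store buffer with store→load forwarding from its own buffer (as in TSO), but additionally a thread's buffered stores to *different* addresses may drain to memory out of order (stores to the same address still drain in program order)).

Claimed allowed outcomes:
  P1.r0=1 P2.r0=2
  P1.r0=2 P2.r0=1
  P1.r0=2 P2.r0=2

missing: P1.r0=1 P2.r0=1

outcome vector order: (P1.r0,P2.r0)
[PSO] allowed = {<1 1>; <1 2>; <2 1>; <2 2>}
PSO∖claimed = {<1 1>}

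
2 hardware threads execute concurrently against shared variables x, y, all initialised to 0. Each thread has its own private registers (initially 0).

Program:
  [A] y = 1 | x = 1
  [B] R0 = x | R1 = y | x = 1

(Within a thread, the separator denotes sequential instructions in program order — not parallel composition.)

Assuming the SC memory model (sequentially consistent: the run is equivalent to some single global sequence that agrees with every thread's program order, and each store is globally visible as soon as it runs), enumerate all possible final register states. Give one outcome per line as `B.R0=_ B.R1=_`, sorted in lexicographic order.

B.R0=0 B.R1=0
B.R0=0 B.R1=1
B.R0=1 B.R1=1

outcome vector order: (B.R0,B.R1)
|SC outcomes| = 3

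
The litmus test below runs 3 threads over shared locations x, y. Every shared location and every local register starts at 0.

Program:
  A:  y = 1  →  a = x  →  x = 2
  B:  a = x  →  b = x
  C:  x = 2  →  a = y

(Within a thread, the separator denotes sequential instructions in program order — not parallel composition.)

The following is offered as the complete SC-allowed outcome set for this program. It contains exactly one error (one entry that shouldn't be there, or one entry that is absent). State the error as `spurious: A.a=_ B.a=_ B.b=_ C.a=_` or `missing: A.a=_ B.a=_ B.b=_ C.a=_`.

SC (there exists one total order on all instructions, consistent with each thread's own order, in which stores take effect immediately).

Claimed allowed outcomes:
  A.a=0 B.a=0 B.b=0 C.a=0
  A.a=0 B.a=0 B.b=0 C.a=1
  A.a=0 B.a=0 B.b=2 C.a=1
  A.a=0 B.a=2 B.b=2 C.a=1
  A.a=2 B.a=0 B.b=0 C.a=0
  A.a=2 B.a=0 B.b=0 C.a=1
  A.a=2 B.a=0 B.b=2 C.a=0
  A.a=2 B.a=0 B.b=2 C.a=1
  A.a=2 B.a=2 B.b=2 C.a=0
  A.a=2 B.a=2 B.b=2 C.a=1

spurious: A.a=0 B.a=0 B.b=0 C.a=0

outcome vector order: (A.a,B.a,B.b,C.a)
under SC → <0 0 0 1>, <0 0 2 1>, <0 2 2 1>, <2 0 0 0>, <2 0 0 1>, <2 0 2 0>, <2 0 2 1>, <2 2 2 0>, <2 2 2 1>
claimed∖SC = {<0 0 0 0>}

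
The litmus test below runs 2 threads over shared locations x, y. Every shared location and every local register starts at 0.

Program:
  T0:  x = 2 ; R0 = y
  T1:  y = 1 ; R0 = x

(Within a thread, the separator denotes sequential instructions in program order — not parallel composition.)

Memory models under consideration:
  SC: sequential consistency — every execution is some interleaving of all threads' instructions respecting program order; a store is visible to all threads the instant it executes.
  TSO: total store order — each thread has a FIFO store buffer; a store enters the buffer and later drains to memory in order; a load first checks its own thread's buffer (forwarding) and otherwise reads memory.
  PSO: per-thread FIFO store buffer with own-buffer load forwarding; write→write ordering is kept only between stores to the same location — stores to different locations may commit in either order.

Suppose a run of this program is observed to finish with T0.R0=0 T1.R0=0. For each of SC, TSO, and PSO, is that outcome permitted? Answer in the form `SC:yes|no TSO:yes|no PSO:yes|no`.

SC:no TSO:yes PSO:yes

outcome vector order: (T0.R0,T1.R0)
under SC → <0 2>, <1 0>, <1 2>
under TSO → <0 0>, <0 2>, <1 0>, <1 2>
under PSO → <0 0>, <0 2>, <1 0>, <1 2>
target <0 0> ∈ {TSO,PSO}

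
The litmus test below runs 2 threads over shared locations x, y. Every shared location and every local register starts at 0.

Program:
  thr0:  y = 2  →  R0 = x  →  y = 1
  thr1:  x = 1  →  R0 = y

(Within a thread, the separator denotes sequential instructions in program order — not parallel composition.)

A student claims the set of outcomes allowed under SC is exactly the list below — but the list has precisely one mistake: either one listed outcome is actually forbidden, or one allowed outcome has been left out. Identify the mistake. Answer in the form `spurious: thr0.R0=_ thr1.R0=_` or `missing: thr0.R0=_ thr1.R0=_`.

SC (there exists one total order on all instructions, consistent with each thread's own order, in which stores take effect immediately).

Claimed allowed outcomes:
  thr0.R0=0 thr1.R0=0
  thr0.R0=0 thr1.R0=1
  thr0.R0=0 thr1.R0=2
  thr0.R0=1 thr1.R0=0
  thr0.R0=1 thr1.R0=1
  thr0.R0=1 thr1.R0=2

outcome vector order: (thr0.R0,thr1.R0)
SC (5): 01; 02; 10; 11; 12
claimed∖SC = {00}

spurious: thr0.R0=0 thr1.R0=0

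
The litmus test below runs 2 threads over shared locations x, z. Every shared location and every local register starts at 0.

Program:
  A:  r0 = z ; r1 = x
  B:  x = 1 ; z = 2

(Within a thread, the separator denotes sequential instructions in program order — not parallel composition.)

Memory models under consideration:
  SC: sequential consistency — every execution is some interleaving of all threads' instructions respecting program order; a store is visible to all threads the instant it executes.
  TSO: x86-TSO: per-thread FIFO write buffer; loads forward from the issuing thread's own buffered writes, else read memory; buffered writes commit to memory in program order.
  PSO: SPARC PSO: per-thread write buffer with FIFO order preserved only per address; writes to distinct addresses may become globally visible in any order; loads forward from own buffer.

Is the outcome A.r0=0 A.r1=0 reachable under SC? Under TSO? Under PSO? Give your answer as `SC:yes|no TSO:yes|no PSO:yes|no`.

outcome vector order: (A.r0,A.r1)
SC: 3 outcomes — {0/0, 0/1, 2/1}
TSO: 3 outcomes — {0/0, 0/1, 2/1}
PSO: 4 outcomes — {0/0, 0/1, 2/0, 2/1}
target 0/0 ∈ {SC,TSO,PSO}

SC:yes TSO:yes PSO:yes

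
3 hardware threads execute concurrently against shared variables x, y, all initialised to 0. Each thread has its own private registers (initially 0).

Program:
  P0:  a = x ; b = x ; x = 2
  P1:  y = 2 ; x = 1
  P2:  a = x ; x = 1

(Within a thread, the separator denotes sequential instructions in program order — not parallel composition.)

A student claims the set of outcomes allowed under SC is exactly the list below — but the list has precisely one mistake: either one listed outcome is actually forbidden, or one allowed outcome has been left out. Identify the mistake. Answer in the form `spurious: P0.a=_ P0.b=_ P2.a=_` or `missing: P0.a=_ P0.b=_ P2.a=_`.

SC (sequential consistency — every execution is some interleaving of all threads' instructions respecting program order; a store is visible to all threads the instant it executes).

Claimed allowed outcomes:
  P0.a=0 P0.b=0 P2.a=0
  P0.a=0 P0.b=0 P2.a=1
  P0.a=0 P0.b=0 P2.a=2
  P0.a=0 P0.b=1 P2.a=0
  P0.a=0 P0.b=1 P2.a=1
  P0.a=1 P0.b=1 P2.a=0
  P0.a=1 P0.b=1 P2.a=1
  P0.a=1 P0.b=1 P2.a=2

outcome vector order: (P0.a,P0.b,P2.a)
SC (9): 0/0/0; 0/0/1; 0/0/2; 0/1/0; 0/1/1; 0/1/2; 1/1/0; 1/1/1; 1/1/2
SC∖claimed = {0/1/2}

missing: P0.a=0 P0.b=1 P2.a=2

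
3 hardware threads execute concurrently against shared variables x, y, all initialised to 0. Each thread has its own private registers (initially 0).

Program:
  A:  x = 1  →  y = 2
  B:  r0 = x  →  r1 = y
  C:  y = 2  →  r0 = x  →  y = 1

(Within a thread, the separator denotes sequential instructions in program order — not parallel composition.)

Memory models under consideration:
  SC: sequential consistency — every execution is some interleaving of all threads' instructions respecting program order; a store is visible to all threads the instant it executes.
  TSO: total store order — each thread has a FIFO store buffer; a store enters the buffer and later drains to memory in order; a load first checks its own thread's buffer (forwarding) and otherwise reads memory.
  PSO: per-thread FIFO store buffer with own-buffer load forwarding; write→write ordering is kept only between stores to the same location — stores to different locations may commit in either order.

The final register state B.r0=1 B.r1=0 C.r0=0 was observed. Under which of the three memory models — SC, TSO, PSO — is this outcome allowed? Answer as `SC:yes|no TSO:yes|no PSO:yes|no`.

outcome vector order: (B.r0,B.r1,C.r0)
SC (11): (0,0,0) (0,0,1) (0,1,0) (0,1,1) (0,2,0) (0,2,1) (1,0,1) (1,1,0) (1,1,1) (1,2,0) (1,2,1)
TSO (12): (0,0,0) (0,0,1) (0,1,0) (0,1,1) (0,2,0) (0,2,1) (1,0,0) (1,0,1) (1,1,0) (1,1,1) (1,2,0) (1,2,1)
PSO (12): (0,0,0) (0,0,1) (0,1,0) (0,1,1) (0,2,0) (0,2,1) (1,0,0) (1,0,1) (1,1,0) (1,1,1) (1,2,0) (1,2,1)
target (1,0,0) ∈ {TSO,PSO}

SC:no TSO:yes PSO:yes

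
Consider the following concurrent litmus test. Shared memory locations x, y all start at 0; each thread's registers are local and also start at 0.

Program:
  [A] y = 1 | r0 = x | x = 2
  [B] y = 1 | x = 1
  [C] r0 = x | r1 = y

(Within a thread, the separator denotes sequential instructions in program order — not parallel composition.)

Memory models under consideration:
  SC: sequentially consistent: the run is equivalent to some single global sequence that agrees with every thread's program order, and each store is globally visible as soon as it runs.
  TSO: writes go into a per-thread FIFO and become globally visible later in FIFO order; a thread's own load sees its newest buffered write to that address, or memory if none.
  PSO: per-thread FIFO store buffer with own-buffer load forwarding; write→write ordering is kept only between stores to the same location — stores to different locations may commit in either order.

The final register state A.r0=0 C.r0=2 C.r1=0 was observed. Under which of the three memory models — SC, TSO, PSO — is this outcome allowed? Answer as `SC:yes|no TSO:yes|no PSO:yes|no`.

SC:no TSO:no PSO:yes

outcome vector order: (A.r0,C.r0,C.r1)
under SC → (0,0,0), (0,0,1), (0,1,1), (0,2,1), (1,0,0), (1,0,1), (1,1,1), (1,2,1)
under TSO → (0,0,0), (0,0,1), (0,1,1), (0,2,1), (1,0,0), (1,0,1), (1,1,1), (1,2,1)
under PSO → (0,0,0), (0,0,1), (0,1,0), (0,1,1), (0,2,0), (0,2,1), (1,0,0), (1,0,1), (1,1,0), (1,1,1), (1,2,0), (1,2,1)
target (0,2,0) ∈ {PSO}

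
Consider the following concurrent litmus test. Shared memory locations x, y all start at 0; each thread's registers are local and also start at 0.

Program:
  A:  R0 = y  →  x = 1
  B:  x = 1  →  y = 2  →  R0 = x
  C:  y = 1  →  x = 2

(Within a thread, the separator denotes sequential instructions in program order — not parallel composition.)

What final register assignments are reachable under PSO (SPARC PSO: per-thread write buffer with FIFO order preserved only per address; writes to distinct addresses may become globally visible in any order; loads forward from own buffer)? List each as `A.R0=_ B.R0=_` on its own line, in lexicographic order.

outcome vector order: (A.R0,B.R0)
|PSO outcomes| = 6

A.R0=0 B.R0=1
A.R0=0 B.R0=2
A.R0=1 B.R0=1
A.R0=1 B.R0=2
A.R0=2 B.R0=1
A.R0=2 B.R0=2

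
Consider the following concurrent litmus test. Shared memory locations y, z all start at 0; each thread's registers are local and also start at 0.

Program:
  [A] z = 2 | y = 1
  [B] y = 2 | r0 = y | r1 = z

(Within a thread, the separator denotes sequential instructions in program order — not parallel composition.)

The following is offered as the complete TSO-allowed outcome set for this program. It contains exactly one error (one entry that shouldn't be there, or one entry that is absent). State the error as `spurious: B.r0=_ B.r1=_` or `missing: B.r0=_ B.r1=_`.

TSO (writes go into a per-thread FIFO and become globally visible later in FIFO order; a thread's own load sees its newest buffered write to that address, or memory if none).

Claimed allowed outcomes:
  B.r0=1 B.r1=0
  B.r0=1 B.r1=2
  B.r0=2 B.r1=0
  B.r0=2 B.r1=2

outcome vector order: (B.r0,B.r1)
TSO (3): 1/2; 2/0; 2/2
claimed∖TSO = {1/0}

spurious: B.r0=1 B.r1=0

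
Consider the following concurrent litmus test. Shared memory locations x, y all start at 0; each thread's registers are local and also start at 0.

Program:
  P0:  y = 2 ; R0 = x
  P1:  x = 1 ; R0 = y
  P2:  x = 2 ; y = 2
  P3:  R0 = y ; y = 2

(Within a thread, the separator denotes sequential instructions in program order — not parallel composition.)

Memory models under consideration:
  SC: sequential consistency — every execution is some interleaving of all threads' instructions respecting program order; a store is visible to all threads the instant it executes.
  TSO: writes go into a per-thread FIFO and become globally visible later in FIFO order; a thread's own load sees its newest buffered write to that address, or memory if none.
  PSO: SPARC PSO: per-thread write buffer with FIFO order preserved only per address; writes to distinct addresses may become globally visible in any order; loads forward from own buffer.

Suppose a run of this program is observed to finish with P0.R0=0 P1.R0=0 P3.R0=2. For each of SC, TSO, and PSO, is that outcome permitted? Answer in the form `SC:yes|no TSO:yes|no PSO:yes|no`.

outcome vector order: (P0.R0,P1.R0,P3.R0)
SC: 10 outcomes — {020; 022; 100; 102; 120; 122; 200; 202; 220; 222}
TSO: 12 outcomes — {000; 002; 020; 022; 100; 102; 120; 122; 200; 202; 220; 222}
PSO: 12 outcomes — {000; 002; 020; 022; 100; 102; 120; 122; 200; 202; 220; 222}
target 002 ∈ {TSO,PSO}

SC:no TSO:yes PSO:yes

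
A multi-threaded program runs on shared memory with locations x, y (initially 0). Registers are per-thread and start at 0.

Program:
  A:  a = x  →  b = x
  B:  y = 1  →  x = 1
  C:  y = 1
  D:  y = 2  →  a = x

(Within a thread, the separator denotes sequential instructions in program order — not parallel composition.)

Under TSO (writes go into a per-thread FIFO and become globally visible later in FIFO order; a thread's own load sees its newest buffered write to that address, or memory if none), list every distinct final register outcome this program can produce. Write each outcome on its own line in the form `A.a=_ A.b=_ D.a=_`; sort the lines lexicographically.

outcome vector order: (A.a,A.b,D.a)
|TSO outcomes| = 6

A.a=0 A.b=0 D.a=0
A.a=0 A.b=0 D.a=1
A.a=0 A.b=1 D.a=0
A.a=0 A.b=1 D.a=1
A.a=1 A.b=1 D.a=0
A.a=1 A.b=1 D.a=1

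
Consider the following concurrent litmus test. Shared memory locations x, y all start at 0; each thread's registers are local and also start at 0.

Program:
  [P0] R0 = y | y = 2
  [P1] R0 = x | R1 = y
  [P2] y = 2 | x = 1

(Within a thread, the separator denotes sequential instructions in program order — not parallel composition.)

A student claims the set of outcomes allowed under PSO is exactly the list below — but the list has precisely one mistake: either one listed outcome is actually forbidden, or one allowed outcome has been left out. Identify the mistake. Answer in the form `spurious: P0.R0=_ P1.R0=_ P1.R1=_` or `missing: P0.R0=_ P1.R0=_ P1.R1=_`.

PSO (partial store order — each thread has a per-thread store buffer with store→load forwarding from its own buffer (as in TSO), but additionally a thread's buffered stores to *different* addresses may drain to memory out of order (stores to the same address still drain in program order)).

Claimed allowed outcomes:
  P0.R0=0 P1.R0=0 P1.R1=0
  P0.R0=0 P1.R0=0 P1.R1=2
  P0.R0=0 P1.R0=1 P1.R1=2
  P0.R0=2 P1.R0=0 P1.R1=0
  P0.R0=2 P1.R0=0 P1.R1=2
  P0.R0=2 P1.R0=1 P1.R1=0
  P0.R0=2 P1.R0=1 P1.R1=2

outcome vector order: (P0.R0,P1.R0,P1.R1)
PSO (8): 0/0/0 0/0/2 0/1/0 0/1/2 2/0/0 2/0/2 2/1/0 2/1/2
PSO∖claimed = {0/1/0}

missing: P0.R0=0 P1.R0=1 P1.R1=0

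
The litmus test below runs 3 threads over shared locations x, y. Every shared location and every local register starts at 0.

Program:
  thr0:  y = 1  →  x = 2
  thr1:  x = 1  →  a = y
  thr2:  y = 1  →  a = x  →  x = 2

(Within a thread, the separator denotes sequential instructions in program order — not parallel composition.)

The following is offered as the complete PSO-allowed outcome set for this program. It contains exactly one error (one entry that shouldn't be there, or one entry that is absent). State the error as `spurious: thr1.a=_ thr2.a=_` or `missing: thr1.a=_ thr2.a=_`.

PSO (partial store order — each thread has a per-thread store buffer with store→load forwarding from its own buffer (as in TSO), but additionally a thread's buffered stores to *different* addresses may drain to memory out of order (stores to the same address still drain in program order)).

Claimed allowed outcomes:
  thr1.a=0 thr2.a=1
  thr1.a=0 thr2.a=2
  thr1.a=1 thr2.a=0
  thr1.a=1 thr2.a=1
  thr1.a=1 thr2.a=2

outcome vector order: (thr1.a,thr2.a)
under PSO → 0/0 0/1 0/2 1/0 1/1 1/2
PSO∖claimed = {0/0}

missing: thr1.a=0 thr2.a=0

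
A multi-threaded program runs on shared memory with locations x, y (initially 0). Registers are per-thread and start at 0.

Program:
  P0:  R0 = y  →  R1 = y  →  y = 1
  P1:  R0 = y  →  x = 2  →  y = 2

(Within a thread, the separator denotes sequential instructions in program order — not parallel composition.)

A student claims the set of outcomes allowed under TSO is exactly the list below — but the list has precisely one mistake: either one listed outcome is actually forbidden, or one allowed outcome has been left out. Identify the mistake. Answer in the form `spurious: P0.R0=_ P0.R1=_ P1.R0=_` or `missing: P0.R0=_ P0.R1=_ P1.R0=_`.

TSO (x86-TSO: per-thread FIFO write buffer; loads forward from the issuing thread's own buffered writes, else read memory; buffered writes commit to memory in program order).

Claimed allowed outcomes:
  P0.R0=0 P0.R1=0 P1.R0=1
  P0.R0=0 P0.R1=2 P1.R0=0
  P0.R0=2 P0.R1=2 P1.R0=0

outcome vector order: (P0.R0,P0.R1,P1.R0)
[TSO] allowed = {000, 001, 020, 220}
TSO∖claimed = {000}

missing: P0.R0=0 P0.R1=0 P1.R0=0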